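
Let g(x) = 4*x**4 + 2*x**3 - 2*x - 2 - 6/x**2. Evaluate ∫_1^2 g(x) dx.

243/10

By the power rule, an antiderivative is F(x) = 4*x**5/5 + x**4/2 - x**2 - 2*x + 6/x.
Then F(2) - F(1) = (143/5) - (43/10) = 243/10.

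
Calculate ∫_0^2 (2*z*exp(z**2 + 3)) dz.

-exp(3) + exp(7)

Let u = z**2 + 3, so du = 2*z dz. When z = 0, u = 3; when z = 2, u = 7.
The integral becomes ∫ exp(u) du from 3 to 7, with antiderivative exp(u).
Back in z: F(z) = exp(z**2 + 3).
Then F(2) - F(0) = (exp(7)) - (exp(3)) = -exp(3) + exp(7).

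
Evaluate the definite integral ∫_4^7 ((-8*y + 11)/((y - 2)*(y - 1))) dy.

-5*log(5) + 2*log(2)

Factor the denominator: y**2 - 3*y + 2 = (y - 1)(y - 2).
Partial fractions: (-8*y + 11)/((y - 2)*(y - 1)) = -3/(y - 1) - 5/(y - 2).
An antiderivative is F(y) = -5*log(y - 2) - 3*log(y - 1).
Then F(7) - F(4) = (-5*log(5) - 3*log(3) - 3*log(2)) - (-5*log(2) - 3*log(3)) = -5*log(5) + 2*log(2).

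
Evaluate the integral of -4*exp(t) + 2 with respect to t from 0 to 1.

6 - 4*E

An antiderivative is F(t) = 2*t - 4*exp(t).
Then F(1) - F(0) = (2 - 4*E) - (-4) = 6 - 4*E.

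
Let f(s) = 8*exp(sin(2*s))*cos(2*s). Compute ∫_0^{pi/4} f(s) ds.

-4 + 4*E

Let u = sin(2*s), so du = 2*cos(2*s) ds. When s = 0, u = 0; when s = pi/4, u = 1.
The integral becomes 4·∫ exp(u) du from 0 to 1, with antiderivative 4*exp(u).
Back in s: F(s) = 4*exp(sin(2*s)).
Then F(pi/4) - F(0) = (4*E) - (4) = -4 + 4*E.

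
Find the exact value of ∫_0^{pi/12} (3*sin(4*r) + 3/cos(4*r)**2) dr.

An antiderivative is F(r) = -3*cos(4*r)/4 + 3*tan(4*r)/4.
Then F(pi/12) - F(0) = (-3/8 + 3*sqrt(3)/4) - (-3/4) = 3/8 + 3*sqrt(3)/4.

3/8 + 3*sqrt(3)/4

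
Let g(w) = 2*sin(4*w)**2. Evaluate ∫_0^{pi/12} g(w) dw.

Use the identity sin^2(4*w) = (1 - cos(8*w))/2.
An antiderivative is F(w) = w - sin(8*w)/8.
Then F(pi/12) - F(0) = (-sqrt(3)/16 + pi/12) - (0) = -sqrt(3)/16 + pi/12.

-sqrt(3)/16 + pi/12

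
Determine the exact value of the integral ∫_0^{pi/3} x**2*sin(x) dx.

Integrate by parts twice (u = x^2, dv = sin(x) dx).
An antiderivative is F(x) = -x**2*cos(x) + 2*x*sin(x) + 2*cos(x).
Then F(pi/3) - F(0) = (-pi**2/18 + 1 + sqrt(3)*pi/3) - (2) = -1 - pi**2/18 + sqrt(3)*pi/3.

-1 - pi**2/18 + sqrt(3)*pi/3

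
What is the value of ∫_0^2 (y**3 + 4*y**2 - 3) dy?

26/3

By the power rule, an antiderivative is F(y) = y**4/4 + 4*y**3/3 - 3*y.
Then F(2) - F(0) = (26/3) - (0) = 26/3.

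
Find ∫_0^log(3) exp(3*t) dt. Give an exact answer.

26/3

Let u = exp(t), so du = exp(t) dt. When t = 0, u = 1; when t = log(3), u = 3.
The integral becomes ∫ u**2 du from 1 to 3, with antiderivative u**3/3.
Back in t: F(t) = exp(3*t)/3.
Then F(log(3)) - F(0) = (9) - (1/3) = 26/3.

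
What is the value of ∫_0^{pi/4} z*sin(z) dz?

Integrate by parts once (u = z, dv = sin(z) dz).
An antiderivative is F(z) = -z*cos(z) + sin(z).
Then F(pi/4) - F(0) = (sqrt(2)*(4 - pi)/8) - (0) = sqrt(2)*(4 - pi)/8.

sqrt(2)*(4 - pi)/8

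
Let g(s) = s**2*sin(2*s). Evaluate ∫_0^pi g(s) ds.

Integrate by parts twice (u = s^2, dv = sin(2*s) ds).
An antiderivative is F(s) = -s**2*cos(2*s)/2 + s*sin(2*s)/2 + cos(2*s)/4.
Then F(pi) - F(0) = (1/4 - pi**2/2) - (1/4) = -pi**2/2.

-pi**2/2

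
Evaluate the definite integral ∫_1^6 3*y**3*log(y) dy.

Integrate by parts once (u = ln y, dv = 3*y**3 dy).
An antiderivative is F(y) = 3*y**4*(4*log(y) - 1)/16.
Then F(6) - F(1) = (-243 + 972*log(2) + 972*log(3)) - (-3/16) = -3885/16 + 972*log(2) + 972*log(3).

-3885/16 + 972*log(2) + 972*log(3)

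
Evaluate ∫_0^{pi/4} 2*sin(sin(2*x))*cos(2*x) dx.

Let u = sin(2*x), so du = 2*cos(2*x) dx. When x = 0, u = 0; when x = pi/4, u = 1.
The integral becomes ∫ sin(u) du from 0 to 1, with antiderivative -cos(u).
Back in x: F(x) = -cos(sin(2*x)).
Then F(pi/4) - F(0) = (-cos(1)) - (-1) = 1 - cos(1).

1 - cos(1)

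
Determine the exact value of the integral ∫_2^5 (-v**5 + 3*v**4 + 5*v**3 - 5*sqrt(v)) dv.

-50*sqrt(5)/3 + 20*sqrt(2)/3 + 471/20

By the power rule, an antiderivative is F(v) = -v**6/6 + 3*v**5/5 + 5*v**4/4 - 10*v**(3/2)/3.
Then F(5) - F(2) = (625/12 - 50*sqrt(5)/3) - (428/15 - 20*sqrt(2)/3) = -50*sqrt(5)/3 + 20*sqrt(2)/3 + 471/20.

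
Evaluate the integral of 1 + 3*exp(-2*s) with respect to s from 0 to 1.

An antiderivative is F(s) = s - 3*exp(-2*s)/2.
Then F(1) - F(0) = (1 - 3*exp(-2)/2) - (-3/2) = 5/2 - 3*exp(-2)/2.

5/2 - 3*exp(-2)/2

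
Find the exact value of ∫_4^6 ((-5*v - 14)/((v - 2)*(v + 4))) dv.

Factor the denominator: v**2 + 2*v - 8 = (v + 4)(v - 2).
Partial fractions: (-5*v - 14)/((v - 2)*(v + 4)) = -1/(v + 4) - 4/(v - 2).
An antiderivative is F(v) = -4*log(v - 2) - log(v + 4).
Then F(6) - F(4) = (-9*log(2) - log(5)) - (-7*log(2)) = -log(20).

-log(20)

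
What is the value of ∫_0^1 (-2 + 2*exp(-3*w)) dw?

-4/3 - 2*exp(-3)/3

An antiderivative is F(w) = -2*w - 2*exp(-3*w)/3.
Then F(1) - F(0) = (-2 - 2*exp(-3)/3) - (-2/3) = -4/3 - 2*exp(-3)/3.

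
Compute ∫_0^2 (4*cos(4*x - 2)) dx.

sin(6) + sin(2)

Let u = 4*x - 2, so du = 4 dx. When x = 0, u = -2; when x = 2, u = 6.
The integral becomes ∫ cos(u) du from -2 to 6, with antiderivative sin(u).
Back in x: F(x) = sin(4*x - 2).
Then F(2) - F(0) = (sin(6)) - (-sin(2)) = sin(6) + sin(2).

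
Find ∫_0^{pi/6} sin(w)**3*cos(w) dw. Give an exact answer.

Let u = sin(w), so du = cos(w) dw. When w = 0, u = 0; when w = pi/6, u = 1/2.
The integral becomes ∫ u**3 du from 0 to 1/2, with antiderivative u**4/4.
Back in w: F(w) = sin(w)**4/4.
Then F(pi/6) - F(0) = (1/64) - (0) = 1/64.

1/64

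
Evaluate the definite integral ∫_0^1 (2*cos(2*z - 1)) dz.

2*sin(1)

Let u = 2*z - 1, so du = 2 dz. When z = 0, u = -1; when z = 1, u = 1.
The integral becomes ∫ cos(u) du from -1 to 1, with antiderivative sin(u).
Back in z: F(z) = sin(2*z - 1).
Then F(1) - F(0) = (sin(1)) - (-sin(1)) = 2*sin(1).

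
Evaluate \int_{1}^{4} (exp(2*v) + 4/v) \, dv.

-exp(2)/2 + 8*log(2) + exp(8)/2

An antiderivative is F(v) = exp(2*v)/2 + 4*log(v).
Then F(4) - F(1) = (8*log(2) + exp(8)/2) - (exp(2)/2) = -exp(2)/2 + 8*log(2) + exp(8)/2.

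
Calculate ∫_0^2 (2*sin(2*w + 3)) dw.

cos(3) - cos(7)

Let u = 2*w + 3, so du = 2 dw. When w = 0, u = 3; when w = 2, u = 7.
The integral becomes ∫ sin(u) du from 3 to 7, with antiderivative -cos(u).
Back in w: F(w) = -cos(2*w + 3).
Then F(2) - F(0) = (-cos(7)) - (-cos(3)) = cos(3) - cos(7).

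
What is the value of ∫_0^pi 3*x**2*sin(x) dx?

-12 + 3*pi**2

Integrate by parts twice (u = x^2, dv = 3*sin(x) dx).
An antiderivative is F(x) = -3*x**2*cos(x) + 6*x*sin(x) + 6*cos(x).
Then F(pi) - F(0) = (-6 + 3*pi**2) - (6) = -12 + 3*pi**2.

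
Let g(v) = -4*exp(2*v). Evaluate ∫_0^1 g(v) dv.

An antiderivative is F(v) = -2*exp(2*v).
Then F(1) - F(0) = (-2*exp(2)) - (-2) = 2 - 2*exp(2).

2 - 2*exp(2)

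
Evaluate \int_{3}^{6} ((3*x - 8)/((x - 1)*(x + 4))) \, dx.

-4*log(7) + 5*log(2) + 3*log(5)

Factor the denominator: x**2 + 3*x - 4 = (x + 4)(x - 1).
Partial fractions: (3*x - 8)/((x - 1)*(x + 4)) = 4/(x + 4) - 1/(x - 1).
An antiderivative is F(x) = -log(x - 1) + 4*log(x + 4).
Then F(6) - F(3) = (4*log(2) + 3*log(5)) - (-log(2) + 4*log(7)) = -4*log(7) + 5*log(2) + 3*log(5).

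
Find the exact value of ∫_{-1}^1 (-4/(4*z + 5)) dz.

-log(9)

An antiderivative is F(z) = -log(4*z + 5).
Then F(1) - F(-1) = (-log(9)) - (0) = -log(9).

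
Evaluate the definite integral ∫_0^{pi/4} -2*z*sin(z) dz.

Integrate by parts once (u = z, dv = -2*sin(z) dz).
An antiderivative is F(z) = 2*z*cos(z) - 2*sin(z).
Then F(pi/4) - F(0) = (sqrt(2)*(-4 + pi)/4) - (0) = sqrt(2)*(-4 + pi)/4.

sqrt(2)*(-4 + pi)/4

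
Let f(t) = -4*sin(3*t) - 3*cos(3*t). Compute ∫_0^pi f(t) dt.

An antiderivative is F(t) = -sin(3*t) + 4*cos(3*t)/3.
Then F(pi) - F(0) = (-4/3) - (4/3) = -8/3.

-8/3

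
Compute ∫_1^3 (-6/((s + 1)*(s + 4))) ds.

Factor the denominator: s**2 + 5*s + 4 = (s + 4)(s + 1).
Partial fractions: -6/((s + 1)*(s + 4)) = 2/(s + 4) - 2/(s + 1).
An antiderivative is F(s) = -2*log(s + 1) + 2*log(s + 4).
Then F(3) - F(1) = (log(49/16)) - (log(25/4)) = log(49/100).

log(49/100)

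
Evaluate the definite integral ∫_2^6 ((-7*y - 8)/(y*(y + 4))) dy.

Factor the denominator: y**2 + 4*y = (y + 4)y.
Partial fractions: (-7*y - 8)/(y*(y + 4)) = -5/(y + 4) - 2/y.
An antiderivative is F(y) = -2*log(y) - 5*log(y + 4).
Then F(6) - F(2) = (-5*log(5) - 7*log(2) - 2*log(3)) - (-5*log(3) - 7*log(2)) = -5*log(5) + 3*log(3).

-5*log(5) + 3*log(3)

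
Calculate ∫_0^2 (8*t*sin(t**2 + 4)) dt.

Let u = t**2 + 4, so du = 2*t dt. When t = 0, u = 4; when t = 2, u = 8.
The integral becomes 4·∫ sin(u) du from 4 to 8, with antiderivative -4*cos(u).
Back in t: F(t) = -4*cos(t**2 + 4).
Then F(2) - F(0) = (-4*cos(8)) - (-4*cos(4)) = 4*cos(4) - 4*cos(8).

4*cos(4) - 4*cos(8)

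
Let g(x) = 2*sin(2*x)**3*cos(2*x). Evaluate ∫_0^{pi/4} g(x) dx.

Let u = sin(2*x), so du = 2*cos(2*x) dx. When x = 0, u = 0; when x = pi/4, u = 1.
The integral becomes ∫ u**3 du from 0 to 1, with antiderivative u**4/4.
Back in x: F(x) = sin(2*x)**4/4.
Then F(pi/4) - F(0) = (1/4) - (0) = 1/4.

1/4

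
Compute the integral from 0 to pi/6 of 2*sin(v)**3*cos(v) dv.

Let u = sin(v), so du = cos(v) dv. When v = 0, u = 0; when v = pi/6, u = 1/2.
The integral becomes 2·∫ u**3 du from 0 to 1/2, with antiderivative u**4/2.
Back in v: F(v) = sin(v)**4/2.
Then F(pi/6) - F(0) = (1/32) - (0) = 1/32.

1/32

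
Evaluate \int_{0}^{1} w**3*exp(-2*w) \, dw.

3/8 - 19*exp(-2)/8

Integrate by parts 3 times (u = w^3, dv = exp(-2*w) dw).
An antiderivative is F(w) = (-4*w**3 - 6*w**2 - 6*w - 3)*exp(-2*w)/8.
Then F(1) - F(0) = (-19*exp(-2)/8) - (-3/8) = 3/8 - 19*exp(-2)/8.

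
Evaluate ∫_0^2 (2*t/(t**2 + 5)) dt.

Let u = t**2 + 5, so du = 2*t dt. When t = 0, u = 5; when t = 2, u = 9.
The integral becomes ∫ 1/u du from 5 to 9, with antiderivative log(u).
Back in t: F(t) = log(t**2 + 5).
Then F(2) - F(0) = (log(9)) - (log(5)) = log(9/5).

log(9/5)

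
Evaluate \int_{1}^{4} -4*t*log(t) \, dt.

Integrate by parts once (u = ln t, dv = -4*t dt).
An antiderivative is F(t) = -t**2*(2*log(t) - 1).
Then F(4) - F(1) = (16 - 64*log(2)) - (1) = 15 - 64*log(2).

15 - 64*log(2)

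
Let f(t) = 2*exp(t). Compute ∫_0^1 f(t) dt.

An antiderivative is F(t) = 2*exp(t).
Then F(1) - F(0) = (2*E) - (2) = -2 + 2*E.

-2 + 2*E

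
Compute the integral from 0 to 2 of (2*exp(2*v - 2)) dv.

Let u = 2*v - 2, so du = 2 dv. When v = 0, u = -2; when v = 2, u = 2.
The integral becomes ∫ exp(u) du from -2 to 2, with antiderivative exp(u).
Back in v: F(v) = exp(2*v - 2).
Then F(2) - F(0) = (exp(2)) - (exp(-2)) = 2*sinh(2).

2*sinh(2)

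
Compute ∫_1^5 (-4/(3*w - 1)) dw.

-4*log(7)/3

An antiderivative is F(w) = -4*log(3*w - 1)/3.
Then F(5) - F(1) = (-4*log(14)/3) - (-4*log(2)/3) = -4*log(7)/3.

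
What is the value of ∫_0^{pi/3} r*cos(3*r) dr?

Integrate by parts once (u = r, dv = cos(3*r) dr).
An antiderivative is F(r) = r*sin(3*r)/3 + cos(3*r)/9.
Then F(pi/3) - F(0) = (-1/9) - (1/9) = -2/9.

-2/9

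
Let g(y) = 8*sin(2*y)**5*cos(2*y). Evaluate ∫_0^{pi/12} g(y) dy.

1/96

Let u = sin(2*y), so du = 2*cos(2*y) dy. When y = 0, u = 0; when y = pi/12, u = 1/2.
The integral becomes 4·∫ u**5 du from 0 to 1/2, with antiderivative 2*u**6/3.
Back in y: F(y) = 2*sin(2*y)**6/3.
Then F(pi/12) - F(0) = (1/96) - (0) = 1/96.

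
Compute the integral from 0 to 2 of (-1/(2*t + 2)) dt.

An antiderivative is F(t) = -log(2*t + 2)/2.
Then F(2) - F(0) = (-log(6)/2) - (-log(2)/2) = -log(6)/2 + log(2)/2.

-log(6)/2 + log(2)/2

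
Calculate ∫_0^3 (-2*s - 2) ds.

-15

By the power rule, an antiderivative is F(s) = -s**2 - 2*s.
Then F(3) - F(0) = (-15) - (0) = -15.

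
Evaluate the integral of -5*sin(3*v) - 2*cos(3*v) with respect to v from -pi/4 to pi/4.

-2*sqrt(2)/3

An antiderivative is F(v) = -2*sin(3*v)/3 + 5*cos(3*v)/3.
Then F(pi/4) - F(-pi/4) = (-7*sqrt(2)/6) - (-sqrt(2)/2) = -2*sqrt(2)/3.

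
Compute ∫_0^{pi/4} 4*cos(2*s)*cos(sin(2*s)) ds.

Let u = sin(2*s), so du = 2*cos(2*s) ds. When s = 0, u = 0; when s = pi/4, u = 1.
The integral becomes 2·∫ cos(u) du from 0 to 1, with antiderivative 2*sin(u).
Back in s: F(s) = 2*sin(sin(2*s)).
Then F(pi/4) - F(0) = (2*sin(1)) - (0) = 2*sin(1).

2*sin(1)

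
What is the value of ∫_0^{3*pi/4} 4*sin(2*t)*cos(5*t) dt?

Use the identity sin(2*t)cos(5*t) = [sin(7*t) + sin(-3*t)]/2.
An antiderivative is F(t) = 2*cos(3*t)/3 - 2*cos(7*t)/7.
Then F(3*pi/4) - F(0) = (10*sqrt(2)/21) - (8/21) = -8/21 + 10*sqrt(2)/21.

-8/21 + 10*sqrt(2)/21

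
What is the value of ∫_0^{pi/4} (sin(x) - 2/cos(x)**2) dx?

-1 - sqrt(2)/2

An antiderivative is F(x) = -cos(x) - 2*tan(x).
Then F(pi/4) - F(0) = (-2 - sqrt(2)/2) - (-1) = -1 - sqrt(2)/2.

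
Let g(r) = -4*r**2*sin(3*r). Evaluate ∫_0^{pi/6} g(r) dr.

Integrate by parts twice (u = r^2, dv = -4*sin(3*r) dr).
An antiderivative is F(r) = 4*r**2*cos(3*r)/3 - 8*r*sin(3*r)/9 - 8*cos(3*r)/27.
Then F(pi/6) - F(0) = (-4*pi/27) - (-8/27) = 8/27 - 4*pi/27.

8/27 - 4*pi/27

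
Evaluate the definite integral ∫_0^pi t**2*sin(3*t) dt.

-4/27 + pi**2/3

Integrate by parts twice (u = t^2, dv = sin(3*t) dt).
An antiderivative is F(t) = -t**2*cos(3*t)/3 + 2*t*sin(3*t)/9 + 2*cos(3*t)/27.
Then F(pi) - F(0) = (-2/27 + pi**2/3) - (2/27) = -4/27 + pi**2/3.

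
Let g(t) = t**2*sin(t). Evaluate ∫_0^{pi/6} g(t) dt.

-2 - sqrt(3)*pi**2/72 + pi/6 + sqrt(3)

Integrate by parts twice (u = t^2, dv = sin(t) dt).
An antiderivative is F(t) = -t**2*cos(t) + 2*t*sin(t) + 2*cos(t).
Then F(pi/6) - F(0) = (-sqrt(3)*pi**2/72 + pi/6 + sqrt(3)) - (2) = -2 - sqrt(3)*pi**2/72 + pi/6 + sqrt(3).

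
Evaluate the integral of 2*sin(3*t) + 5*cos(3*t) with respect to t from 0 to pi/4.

An antiderivative is F(t) = 5*sin(3*t)/3 - 2*cos(3*t)/3.
Then F(pi/4) - F(0) = (7*sqrt(2)/6) - (-2/3) = 2/3 + 7*sqrt(2)/6.

2/3 + 7*sqrt(2)/6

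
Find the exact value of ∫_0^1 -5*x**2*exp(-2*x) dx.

-5/4 + 25*exp(-2)/4

Integrate by parts twice (u = x^2, dv = -5*exp(-2*x) dx).
An antiderivative is F(x) = (10*x**2 + 10*x + 5)*exp(-2*x)/4.
Then F(1) - F(0) = (25*exp(-2)/4) - (5/4) = -5/4 + 25*exp(-2)/4.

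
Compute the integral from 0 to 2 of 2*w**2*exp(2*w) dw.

Integrate by parts twice (u = w^2, dv = 2*exp(2*w) dw).
An antiderivative is F(w) = (2*w**2 - 2*w + 1)*exp(2*w)/2.
Then F(2) - F(0) = (5*exp(4)/2) - (1/2) = -1/2 + 5*exp(4)/2.

-1/2 + 5*exp(4)/2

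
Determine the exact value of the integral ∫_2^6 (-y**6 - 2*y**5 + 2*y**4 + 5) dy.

By the power rule, an antiderivative is F(y) = -y**7/7 - y**6/3 + 2*y**5/5 + 5*y.
Then F(6) - F(2) = (-1834086/35) - (-1766/105) = -5500492/105.

-5500492/105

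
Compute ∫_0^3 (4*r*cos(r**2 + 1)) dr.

-2*sin(1) + 2*sin(10)

Let u = r**2 + 1, so du = 2*r dr. When r = 0, u = 1; when r = 3, u = 10.
The integral becomes 2·∫ cos(u) du from 1 to 10, with antiderivative 2*sin(u).
Back in r: F(r) = 2*sin(r**2 + 1).
Then F(3) - F(0) = (2*sin(10)) - (2*sin(1)) = -2*sin(1) + 2*sin(10).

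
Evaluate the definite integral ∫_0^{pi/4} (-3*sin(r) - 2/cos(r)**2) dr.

-5 + 3*sqrt(2)/2

An antiderivative is F(r) = 3*cos(r) - 2*tan(r).
Then F(pi/4) - F(0) = (-2 + 3*sqrt(2)/2) - (3) = -5 + 3*sqrt(2)/2.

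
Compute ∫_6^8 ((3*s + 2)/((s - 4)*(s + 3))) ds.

Factor the denominator: s**2 - s - 12 = (s + 3)(s - 4).
Partial fractions: (3*s + 2)/((s - 4)*(s + 3)) = 1/(s + 3) + 2/(s - 4).
An antiderivative is F(s) = 2*log(s - 4) + log(s + 3).
Then F(8) - F(6) = (log(11) + 4*log(2)) - (log(36)) = log(44/9).

log(44/9)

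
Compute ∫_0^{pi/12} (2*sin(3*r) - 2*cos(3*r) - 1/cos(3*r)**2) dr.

1/3 - 2*sqrt(2)/3

An antiderivative is F(r) = -2*sin(3*r)/3 - 2*cos(3*r)/3 - tan(3*r)/3.
Then F(pi/12) - F(0) = (-2*sqrt(2)/3 - 1/3) - (-2/3) = 1/3 - 2*sqrt(2)/3.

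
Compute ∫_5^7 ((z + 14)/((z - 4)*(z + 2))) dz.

Factor the denominator: z**2 - 2*z - 8 = (z + 2)(z - 4).
Partial fractions: (z + 14)/((z - 4)*(z + 2)) = -2/(z + 2) + 3/(z - 4).
An antiderivative is F(z) = 3*log(z - 4) - 2*log(z + 2).
Then F(7) - F(5) = (-log(3)) - (-log(49)) = log(49/3).

log(49/3)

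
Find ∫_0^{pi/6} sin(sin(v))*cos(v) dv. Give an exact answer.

1 - cos(1/2)

Let u = sin(v), so du = cos(v) dv. When v = 0, u = 0; when v = pi/6, u = 1/2.
The integral becomes ∫ sin(u) du from 0 to 1/2, with antiderivative -cos(u).
Back in v: F(v) = -cos(sin(v)).
Then F(pi/6) - F(0) = (-cos(1/2)) - (-1) = 1 - cos(1/2).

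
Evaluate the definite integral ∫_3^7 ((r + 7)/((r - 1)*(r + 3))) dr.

Factor the denominator: r**2 + 2*r - 3 = (r + 3)(r - 1).
Partial fractions: (r + 7)/((r - 1)*(r + 3)) = -1/(r + 3) + 2/(r - 1).
An antiderivative is F(r) = 2*log(r - 1) - log(r + 3).
Then F(7) - F(3) = (log(18/5)) - (log(2/3)) = log(27/5).

log(27/5)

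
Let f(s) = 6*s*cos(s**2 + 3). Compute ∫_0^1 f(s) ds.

Let u = s**2 + 3, so du = 2*s ds. When s = 0, u = 3; when s = 1, u = 4.
The integral becomes 3·∫ cos(u) du from 3 to 4, with antiderivative 3*sin(u).
Back in s: F(s) = 3*sin(s**2 + 3).
Then F(1) - F(0) = (3*sin(4)) - (3*sin(3)) = 3*sin(4) - 3*sin(3).

3*sin(4) - 3*sin(3)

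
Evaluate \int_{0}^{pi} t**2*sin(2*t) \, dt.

-pi**2/2

Integrate by parts twice (u = t^2, dv = sin(2*t) dt).
An antiderivative is F(t) = -t**2*cos(2*t)/2 + t*sin(2*t)/2 + cos(2*t)/4.
Then F(pi) - F(0) = (1/4 - pi**2/2) - (1/4) = -pi**2/2.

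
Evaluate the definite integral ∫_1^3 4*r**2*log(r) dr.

Integrate by parts once (u = ln r, dv = 4*r**2 dr).
An antiderivative is F(r) = 4*r**3*(3*log(r) - 1)/9.
Then F(3) - F(1) = (-12 + 36*log(3)) - (-4/9) = -104/9 + 36*log(3).

-104/9 + 36*log(3)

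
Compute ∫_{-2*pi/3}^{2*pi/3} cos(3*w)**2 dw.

Use the identity cos^2(3*w) = (1 + cos(6*w))/2.
An antiderivative is F(w) = w/2 + sin(6*w)/12.
Then F(2*pi/3) - F(-2*pi/3) = (pi/3) - (-pi/3) = 2*pi/3.

2*pi/3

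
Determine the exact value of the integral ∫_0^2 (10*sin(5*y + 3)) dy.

2*cos(3) - 2*cos(13)

Let u = 5*y + 3, so du = 5 dy. When y = 0, u = 3; when y = 2, u = 13.
The integral becomes 2·∫ sin(u) du from 3 to 13, with antiderivative -2*cos(u).
Back in y: F(y) = -2*cos(5*y + 3).
Then F(2) - F(0) = (-2*cos(13)) - (-2*cos(3)) = 2*cos(3) - 2*cos(13).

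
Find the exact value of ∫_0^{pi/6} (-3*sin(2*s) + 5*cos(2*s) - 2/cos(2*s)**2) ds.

An antiderivative is F(s) = 5*sin(2*s)/2 + 3*cos(2*s)/2 - tan(2*s).
Then F(pi/6) - F(0) = (sqrt(3)/4 + 3/4) - (3/2) = -3/4 + sqrt(3)/4.

-3/4 + sqrt(3)/4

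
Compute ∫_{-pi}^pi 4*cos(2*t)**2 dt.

4*pi

Use the identity cos^2(2*t) = (1 + cos(4*t))/2.
An antiderivative is F(t) = 2*t + sin(4*t)/2.
Then F(pi) - F(-pi) = (2*pi) - (-2*pi) = 4*pi.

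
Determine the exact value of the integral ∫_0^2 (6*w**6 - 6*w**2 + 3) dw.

698/7

By the power rule, an antiderivative is F(w) = 6*w**7/7 - 2*w**3 + 3*w.
Then F(2) - F(0) = (698/7) - (0) = 698/7.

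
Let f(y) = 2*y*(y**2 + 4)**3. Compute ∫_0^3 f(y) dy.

28305/4

Let u = y**2 + 4, so du = 2*y dy. When y = 0, u = 4; when y = 3, u = 13.
The integral becomes ∫ u**3 du from 4 to 13, with antiderivative u**4/4.
Back in y: F(y) = (y**2 + 4)**4/4.
Then F(3) - F(0) = (28561/4) - (64) = 28305/4.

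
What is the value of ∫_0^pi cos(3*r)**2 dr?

pi/2

Use the identity cos^2(3*r) = (1 + cos(6*r))/2.
An antiderivative is F(r) = r/2 + sin(6*r)/12.
Then F(pi) - F(0) = (pi/2) - (0) = pi/2.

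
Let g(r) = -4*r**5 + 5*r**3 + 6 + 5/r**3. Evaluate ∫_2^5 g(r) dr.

-383769/40

By the power rule, an antiderivative is F(r) = -2*r**6/3 + 5*r**4/4 + 6*r - 5/(2*r**2).
Then F(5) - F(2) = (-576331/60) - (-271/24) = -383769/40.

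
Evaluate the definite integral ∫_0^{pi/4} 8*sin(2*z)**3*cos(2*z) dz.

1

Let u = sin(2*z), so du = 2*cos(2*z) dz. When z = 0, u = 0; when z = pi/4, u = 1.
The integral becomes 4·∫ u**3 du from 0 to 1, with antiderivative u**4.
Back in z: F(z) = sin(2*z)**4.
Then F(pi/4) - F(0) = (1) - (0) = 1.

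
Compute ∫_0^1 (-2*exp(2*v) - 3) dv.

-exp(2) - 2

An antiderivative is F(v) = -exp(2*v) - 3*v.
Then F(1) - F(0) = (-exp(2) - 3) - (-1) = -exp(2) - 2.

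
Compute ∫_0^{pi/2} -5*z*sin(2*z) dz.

-5*pi/4

Integrate by parts once (u = z, dv = -5*sin(2*z) dz).
An antiderivative is F(z) = 5*z*cos(2*z)/2 - 5*sin(2*z)/4.
Then F(pi/2) - F(0) = (-5*pi/4) - (0) = -5*pi/4.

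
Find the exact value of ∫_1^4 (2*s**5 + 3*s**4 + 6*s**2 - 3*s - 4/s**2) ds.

By the power rule, an antiderivative is F(s) = s**6/3 + 3*s**5/5 + 2*s**3 - 3*s**2/2 + 4/s.
Then F(4) - F(1) = (31271/15) - (163/30) = 20793/10.

20793/10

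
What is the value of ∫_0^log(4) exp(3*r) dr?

21

Let u = exp(r), so du = exp(r) dr. When r = 0, u = 1; when r = log(4), u = 4.
The integral becomes ∫ u**2 du from 1 to 4, with antiderivative u**3/3.
Back in r: F(r) = exp(3*r)/3.
Then F(log(4)) - F(0) = (64/3) - (1/3) = 21.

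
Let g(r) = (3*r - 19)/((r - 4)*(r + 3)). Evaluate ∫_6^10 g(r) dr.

-9*log(3) + 4*log(13)

Factor the denominator: r**2 - r - 12 = (r + 3)(r - 4).
Partial fractions: (3*r - 19)/((r - 4)*(r + 3)) = 4/(r + 3) - 1/(r - 4).
An antiderivative is F(r) = -log(r - 4) + 4*log(r + 3).
Then F(10) - F(6) = (-log(3) - log(2) + 4*log(13)) - (-log(2) + 8*log(3)) = -9*log(3) + 4*log(13).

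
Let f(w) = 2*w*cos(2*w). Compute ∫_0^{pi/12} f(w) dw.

-1/2 + pi/24 + sqrt(3)/4

Integrate by parts once (u = w, dv = 2*cos(2*w) dw).
An antiderivative is F(w) = w*sin(2*w) + cos(2*w)/2.
Then F(pi/12) - F(0) = (pi/24 + sqrt(3)/4) - (1/2) = -1/2 + pi/24 + sqrt(3)/4.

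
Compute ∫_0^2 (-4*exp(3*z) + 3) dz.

An antiderivative is F(z) = -4*exp(3*z)/3 + 3*z.
Then F(2) - F(0) = (6 - 4*exp(6)/3) - (-4/3) = 22/3 - 4*exp(6)/3.

22/3 - 4*exp(6)/3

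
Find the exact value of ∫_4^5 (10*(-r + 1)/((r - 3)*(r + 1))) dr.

Factor the denominator: r**2 - 2*r - 3 = (r + 1)(r - 3).
Partial fractions: 10*(-r + 1)/((r - 3)*(r + 1)) = -5/(r + 1) - 5/(r - 3).
An antiderivative is F(r) = -5*log(r - 3) - 5*log(r + 1).
Then F(5) - F(4) = (-10*log(2) - 5*log(3)) - (-5*log(5)) = -10*log(2) - 5*log(3) + 5*log(5).

-10*log(2) - 5*log(3) + 5*log(5)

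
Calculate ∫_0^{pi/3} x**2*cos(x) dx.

Integrate by parts twice (u = x^2, dv = cos(x) dx).
An antiderivative is F(x) = x**2*sin(x) + 2*x*cos(x) - 2*sin(x).
Then F(pi/3) - F(0) = (-sqrt(3) + sqrt(3)*pi**2/18 + pi/3) - (0) = -sqrt(3) + sqrt(3)*pi**2/18 + pi/3.

-sqrt(3) + sqrt(3)*pi**2/18 + pi/3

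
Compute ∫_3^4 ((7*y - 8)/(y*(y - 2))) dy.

-4*log(3) + 11*log(2)

Factor the denominator: y**2 - 2*y = y(y - 2).
Partial fractions: (7*y - 8)/(y*(y - 2)) = 4/y + 3/(y - 2).
An antiderivative is F(y) = 4*log(y) + 3*log(y - 2).
Then F(4) - F(3) = (11*log(2)) - (log(81)) = -4*log(3) + 11*log(2).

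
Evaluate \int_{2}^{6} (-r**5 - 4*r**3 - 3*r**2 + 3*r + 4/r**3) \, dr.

By the power rule, an antiderivative is F(r) = -r**6/6 - r**4 - r**3 + 3*r**2/2 - 2/r**2.
Then F(6) - F(2) = (-166213/18) - (-175/6) = -82844/9.

-82844/9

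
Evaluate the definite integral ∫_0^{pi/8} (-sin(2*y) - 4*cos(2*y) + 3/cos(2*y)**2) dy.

An antiderivative is F(y) = -2*sin(2*y) + cos(2*y)/2 + 3*tan(2*y)/2.
Then F(pi/8) - F(0) = (3/2 - 3*sqrt(2)/4) - (1/2) = 1 - 3*sqrt(2)/4.

1 - 3*sqrt(2)/4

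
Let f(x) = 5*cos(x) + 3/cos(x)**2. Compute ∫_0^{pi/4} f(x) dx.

3 + 5*sqrt(2)/2

An antiderivative is F(x) = 5*sin(x) + 3*tan(x).
Then F(pi/4) - F(0) = (3 + 5*sqrt(2)/2) - (0) = 3 + 5*sqrt(2)/2.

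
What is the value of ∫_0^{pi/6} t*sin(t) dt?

Integrate by parts once (u = t, dv = sin(t) dt).
An antiderivative is F(t) = -t*cos(t) + sin(t).
Then F(pi/6) - F(0) = (-sqrt(3)*pi/12 + 1/2) - (0) = -sqrt(3)*pi/12 + 1/2.

-sqrt(3)*pi/12 + 1/2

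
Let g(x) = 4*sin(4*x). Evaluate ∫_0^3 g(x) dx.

Let u = 4*x, so du = 4 dx. When x = 0, u = 0; when x = 3, u = 12.
The integral becomes ∫ sin(u) du from 0 to 12, with antiderivative -cos(u).
Back in x: F(x) = -cos(4*x).
Then F(3) - F(0) = (-cos(12)) - (-1) = 1 - cos(12).

1 - cos(12)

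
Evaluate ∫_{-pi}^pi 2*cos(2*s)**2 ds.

2*pi

Use the identity cos^2(2*s) = (1 + cos(4*s))/2.
An antiderivative is F(s) = s + sin(4*s)/4.
Then F(pi) - F(-pi) = (pi) - (-pi) = 2*pi.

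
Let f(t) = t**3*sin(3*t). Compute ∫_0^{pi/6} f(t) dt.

-2/27 + pi**2/108

Integrate by parts 3 times (u = t^3, dv = sin(3*t) dt).
An antiderivative is F(t) = -t**3*cos(3*t)/3 + t**2*sin(3*t)/3 + 2*t*cos(3*t)/9 - 2*sin(3*t)/27.
Then F(pi/6) - F(0) = (-2/27 + pi**2/108) - (0) = -2/27 + pi**2/108.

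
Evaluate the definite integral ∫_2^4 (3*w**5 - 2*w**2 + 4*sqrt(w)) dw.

By the power rule, an antiderivative is F(w) = w**6/2 + 8*w**(3/2)/3 - 2*w**3/3.
Then F(4) - F(2) = (6080/3) - (16*sqrt(2)/3 + 80/3) = 2000 - 16*sqrt(2)/3.

2000 - 16*sqrt(2)/3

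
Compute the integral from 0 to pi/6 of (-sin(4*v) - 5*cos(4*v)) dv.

An antiderivative is F(v) = -5*sin(4*v)/4 + cos(4*v)/4.
Then F(pi/6) - F(0) = (-5*sqrt(3)/8 - 1/8) - (1/4) = -5*sqrt(3)/8 - 3/8.

-5*sqrt(3)/8 - 3/8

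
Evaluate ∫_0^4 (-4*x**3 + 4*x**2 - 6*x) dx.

By the power rule, an antiderivative is F(x) = -x**4 + 4*x**3/3 - 3*x**2.
Then F(4) - F(0) = (-656/3) - (0) = -656/3.

-656/3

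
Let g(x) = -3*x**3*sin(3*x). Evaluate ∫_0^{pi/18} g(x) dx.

-sqrt(3)*pi/54 - pi**2/648 + sqrt(3)*pi**3/11664 + 1/9

Integrate by parts 3 times (u = x^3, dv = -3*sin(3*x) dx).
An antiderivative is F(x) = x**3*cos(3*x) - x**2*sin(3*x) - 2*x*cos(3*x)/3 + 2*sin(3*x)/9.
Then F(pi/18) - F(0) = (-sqrt(3)*pi/54 - pi**2/648 + sqrt(3)*pi**3/11664 + 1/9) - (0) = -sqrt(3)*pi/54 - pi**2/648 + sqrt(3)*pi**3/11664 + 1/9.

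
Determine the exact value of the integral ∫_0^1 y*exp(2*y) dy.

Integrate by parts once (u = y, dv = exp(2*y) dy).
An antiderivative is F(y) = (2*y - 1)*exp(2*y)/4.
Then F(1) - F(0) = (exp(2)/4) - (-1/4) = 1/4 + exp(2)/4.

1/4 + exp(2)/4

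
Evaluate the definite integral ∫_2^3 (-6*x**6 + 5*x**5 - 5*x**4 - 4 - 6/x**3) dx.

-39931/28

By the power rule, an antiderivative is F(x) = -6*x**7/7 + 5*x**6/6 - x**5 - 4*x + 3/x**2.
Then F(3) - F(2) = (-63913/42) - (-8033/84) = -39931/28.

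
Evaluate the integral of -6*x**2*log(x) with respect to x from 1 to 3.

52/3 - 54*log(3)

Integrate by parts once (u = ln x, dv = -6*x**2 dx).
An antiderivative is F(x) = -2*x**3*(3*log(x) - 1)/3.
Then F(3) - F(1) = (18 - 54*log(3)) - (2/3) = 52/3 - 54*log(3).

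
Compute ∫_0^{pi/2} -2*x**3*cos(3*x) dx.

-2*pi/9 - 4/27 + pi**3/12

Integrate by parts 3 times (u = x^3, dv = -2*cos(3*x) dx).
An antiderivative is F(x) = -2*x**3*sin(3*x)/3 - 2*x**2*cos(3*x)/3 + 4*x*sin(3*x)/9 + 4*cos(3*x)/27.
Then F(pi/2) - F(0) = (pi*(-8 + 3*pi**2)/36) - (4/27) = -2*pi/9 - 4/27 + pi**3/12.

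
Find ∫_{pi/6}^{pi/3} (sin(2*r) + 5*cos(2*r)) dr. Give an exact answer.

1/2

An antiderivative is F(r) = 5*sin(2*r)/2 - cos(2*r)/2.
Then F(pi/3) - F(pi/6) = (1/4 + 5*sqrt(3)/4) - (-1/4 + 5*sqrt(3)/4) = 1/2.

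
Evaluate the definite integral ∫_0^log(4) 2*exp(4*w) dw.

Let u = exp(w), so du = exp(w) dw. When w = 0, u = 1; when w = log(4), u = 4.
The integral becomes 2·∫ u**3 du from 1 to 4, with antiderivative u**4/2.
Back in w: F(w) = exp(4*w)/2.
Then F(log(4)) - F(0) = (128) - (1/2) = 255/2.

255/2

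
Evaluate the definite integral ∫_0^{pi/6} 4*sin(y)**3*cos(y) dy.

Let u = sin(y), so du = cos(y) dy. When y = 0, u = 0; when y = pi/6, u = 1/2.
The integral becomes 4·∫ u**3 du from 0 to 1/2, with antiderivative u**4.
Back in y: F(y) = sin(y)**4.
Then F(pi/6) - F(0) = (1/16) - (0) = 1/16.

1/16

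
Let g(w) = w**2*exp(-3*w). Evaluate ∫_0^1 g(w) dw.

Integrate by parts twice (u = w^2, dv = exp(-3*w) dw).
An antiderivative is F(w) = (-9*w**2 - 6*w - 2)*exp(-3*w)/27.
Then F(1) - F(0) = (-17*exp(-3)/27) - (-2/27) = 2/27 - 17*exp(-3)/27.

2/27 - 17*exp(-3)/27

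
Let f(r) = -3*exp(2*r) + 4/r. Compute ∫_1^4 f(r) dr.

An antiderivative is F(r) = -3*exp(2*r)/2 + 4*log(r).
Then F(4) - F(1) = (-3*exp(8)/2 + 8*log(2)) - (-3*exp(2)/2) = -3*exp(8)/2 + 8*log(2) + 3*exp(2)/2.

-3*exp(8)/2 + 8*log(2) + 3*exp(2)/2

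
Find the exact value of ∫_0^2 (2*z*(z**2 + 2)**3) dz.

Let u = z**2 + 2, so du = 2*z dz. When z = 0, u = 2; when z = 2, u = 6.
The integral becomes ∫ u**3 du from 2 to 6, with antiderivative u**4/4.
Back in z: F(z) = (z**2 + 2)**4/4.
Then F(2) - F(0) = (324) - (4) = 320.

320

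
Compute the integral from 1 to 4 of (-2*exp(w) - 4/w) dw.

-2*exp(4) - 8*log(2) + 2*exp(1)

An antiderivative is F(w) = -2*exp(w) - 4*log(w).
Then F(4) - F(1) = (-2*exp(4) - 8*log(2)) - (-2*exp(1)) = -2*exp(4) - 8*log(2) + 2*exp(1).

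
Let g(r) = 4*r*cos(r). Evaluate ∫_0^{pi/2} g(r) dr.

Integrate by parts once (u = r, dv = 4*cos(r) dr).
An antiderivative is F(r) = 4*r*sin(r) + 4*cos(r).
Then F(pi/2) - F(0) = (2*pi) - (4) = -4 + 2*pi.

-4 + 2*pi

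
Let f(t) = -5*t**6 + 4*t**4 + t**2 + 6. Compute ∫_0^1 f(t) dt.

By the power rule, an antiderivative is F(t) = -5*t**7/7 + 4*t**5/5 + t**3/3 + 6*t.
Then F(1) - F(0) = (674/105) - (0) = 674/105.

674/105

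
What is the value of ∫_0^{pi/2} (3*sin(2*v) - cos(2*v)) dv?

3

An antiderivative is F(v) = -sin(2*v)/2 - 3*cos(2*v)/2.
Then F(pi/2) - F(0) = (3/2) - (-3/2) = 3.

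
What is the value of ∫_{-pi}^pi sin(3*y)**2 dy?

pi

Use the identity sin^2(3*y) = (1 - cos(6*y))/2.
An antiderivative is F(y) = y/2 - sin(6*y)/12.
Then F(pi) - F(-pi) = (pi/2) - (-pi/2) = pi.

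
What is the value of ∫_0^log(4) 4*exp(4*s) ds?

255

Let u = exp(s), so du = exp(s) ds. When s = 0, u = 1; when s = log(4), u = 4.
The integral becomes 4·∫ u**3 du from 1 to 4, with antiderivative u**4.
Back in s: F(s) = exp(4*s).
Then F(log(4)) - F(0) = (256) - (1) = 255.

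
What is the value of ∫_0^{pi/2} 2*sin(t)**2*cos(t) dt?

2/3

Let u = sin(t), so du = cos(t) dt. When t = 0, u = 0; when t = pi/2, u = 1.
The integral becomes 2·∫ u**2 du from 0 to 1, with antiderivative 2*u**3/3.
Back in t: F(t) = 2*sin(t)**3/3.
Then F(pi/2) - F(0) = (2/3) - (0) = 2/3.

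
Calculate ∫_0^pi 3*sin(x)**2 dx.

3*pi/2

Use the identity sin^2(x) = (1 - cos(2*x))/2.
An antiderivative is F(x) = 3*x/2 - 3*sin(2*x)/4.
Then F(pi) - F(0) = (3*pi/2) - (0) = 3*pi/2.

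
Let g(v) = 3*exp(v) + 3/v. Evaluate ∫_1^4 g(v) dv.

-3*exp(1) + 3*log(4) + 3*exp(4)

An antiderivative is F(v) = 3*exp(v) + 3*log(v).
Then F(4) - F(1) = (3*log(4) + 3*exp(4)) - (3*exp(1)) = -3*exp(1) + 3*log(4) + 3*exp(4).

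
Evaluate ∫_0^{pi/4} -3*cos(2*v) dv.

-3/2

An antiderivative is F(v) = -3*sin(2*v)/2.
Then F(pi/4) - F(0) = (-3/2) - (0) = -3/2.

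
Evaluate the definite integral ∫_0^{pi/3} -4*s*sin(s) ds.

Integrate by parts once (u = s, dv = -4*sin(s) ds).
An antiderivative is F(s) = 4*s*cos(s) - 4*sin(s).
Then F(pi/3) - F(0) = (-2*sqrt(3) + 2*pi/3) - (0) = -2*sqrt(3) + 2*pi/3.

-2*sqrt(3) + 2*pi/3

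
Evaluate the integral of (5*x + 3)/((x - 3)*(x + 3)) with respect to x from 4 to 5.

Factor the denominator: x**2 - 9 = (x + 3)(x - 3).
Partial fractions: (5*x + 3)/((x - 3)*(x + 3)) = 2/(x + 3) + 3/(x - 3).
An antiderivative is F(x) = 3*log(x - 3) + 2*log(x + 3).
Then F(5) - F(4) = (9*log(2)) - (log(49)) = -2*log(7) + 9*log(2).

-2*log(7) + 9*log(2)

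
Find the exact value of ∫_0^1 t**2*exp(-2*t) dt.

Integrate by parts twice (u = t^2, dv = exp(-2*t) dt).
An antiderivative is F(t) = (-2*t**2 - 2*t - 1)*exp(-2*t)/4.
Then F(1) - F(0) = (-5*exp(-2)/4) - (-1/4) = (-5 + exp(2))*exp(-2)/4.

(-5 + exp(2))*exp(-2)/4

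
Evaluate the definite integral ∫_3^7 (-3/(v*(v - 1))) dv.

Factor the denominator: v**2 - v = v(v - 1).
Partial fractions: -3/(v*(v - 1)) = 3/v - 3/(v - 1).
An antiderivative is F(v) = 3*log(v) - 3*log(v - 1).
Then F(7) - F(3) = (-3*log(3) - 3*log(2) + 3*log(7)) - (log(27/8)) = -6*log(3) + 3*log(7).

-6*log(3) + 3*log(7)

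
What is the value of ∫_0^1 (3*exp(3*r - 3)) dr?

1 - exp(-3)

Let u = 3*r - 3, so du = 3 dr. When r = 0, u = -3; when r = 1, u = 0.
The integral becomes ∫ exp(u) du from -3 to 0, with antiderivative exp(u).
Back in r: F(r) = exp(3*r - 3).
Then F(1) - F(0) = (1) - (exp(-3)) = 1 - exp(-3).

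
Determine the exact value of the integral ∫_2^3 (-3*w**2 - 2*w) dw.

-24

By the power rule, an antiderivative is F(w) = -w**3 - w**2.
Then F(3) - F(2) = (-36) - (-12) = -24.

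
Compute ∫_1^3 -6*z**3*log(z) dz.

30 - 243*log(3)/2

Integrate by parts once (u = ln z, dv = -6*z**3 dz).
An antiderivative is F(z) = -3*z**4*(4*log(z) - 1)/8.
Then F(3) - F(1) = (243/8 - 243*log(3)/2) - (3/8) = 30 - 243*log(3)/2.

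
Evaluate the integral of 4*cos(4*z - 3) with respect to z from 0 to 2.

sin(5) + sin(3)

Let u = 4*z - 3, so du = 4 dz. When z = 0, u = -3; when z = 2, u = 5.
The integral becomes ∫ cos(u) du from -3 to 5, with antiderivative sin(u).
Back in z: F(z) = sin(4*z - 3).
Then F(2) - F(0) = (sin(5)) - (-sin(3)) = sin(5) + sin(3).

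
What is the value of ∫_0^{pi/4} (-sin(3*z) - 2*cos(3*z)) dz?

-sqrt(2)/2 - 1/3

An antiderivative is F(z) = -2*sin(3*z)/3 + cos(3*z)/3.
Then F(pi/4) - F(0) = (-sqrt(2)/2) - (1/3) = -sqrt(2)/2 - 1/3.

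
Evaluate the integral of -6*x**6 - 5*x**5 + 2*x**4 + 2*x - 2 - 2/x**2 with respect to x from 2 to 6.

By the power rule, an antiderivative is F(x) = -6*x**7/7 - 5*x**6/6 + 2*x**5/5 + x**2 - 2*x + 2/x.
Then F(6) - F(2) = (-28947493/105) - (-15671/105) = -28931822/105.

-28931822/105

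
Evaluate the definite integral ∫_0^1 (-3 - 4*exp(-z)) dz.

An antiderivative is F(z) = -3*z + 4*exp(-z).
Then F(1) - F(0) = (-3 + 4*exp(-1)) - (4) = -7 + 4*exp(-1).

-7 + 4*exp(-1)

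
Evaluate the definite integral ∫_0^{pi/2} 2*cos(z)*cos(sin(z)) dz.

Let u = sin(z), so du = cos(z) dz. When z = 0, u = 0; when z = pi/2, u = 1.
The integral becomes 2·∫ cos(u) du from 0 to 1, with antiderivative 2*sin(u).
Back in z: F(z) = 2*sin(sin(z)).
Then F(pi/2) - F(0) = (2*sin(1)) - (0) = 2*sin(1).

2*sin(1)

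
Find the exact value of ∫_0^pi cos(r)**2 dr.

Use the identity cos^2(r) = (1 + cos(2*r))/2.
An antiderivative is F(r) = r/2 + sin(2*r)/4.
Then F(pi) - F(0) = (pi/2) - (0) = pi/2.

pi/2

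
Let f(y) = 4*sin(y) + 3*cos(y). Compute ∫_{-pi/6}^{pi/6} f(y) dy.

3

An antiderivative is F(y) = 3*sin(y) - 4*cos(y).
Then F(pi/6) - F(-pi/6) = (3/2 - 2*sqrt(3)) - (-2*sqrt(3) - 3/2) = 3.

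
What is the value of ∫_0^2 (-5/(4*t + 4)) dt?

-5*log(3)/4

An antiderivative is F(t) = -5*log(4*t + 4)/4.
Then F(2) - F(0) = (-5*log(12)/4) - (-5*log(2)/2) = -5*log(3)/4.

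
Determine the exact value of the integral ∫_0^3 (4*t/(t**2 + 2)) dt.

Let u = t**2 + 2, so du = 2*t dt. When t = 0, u = 2; when t = 3, u = 11.
The integral becomes 2·∫ 1/u du from 2 to 11, with antiderivative 2*log(u).
Back in t: F(t) = 2*log(t**2 + 2).
Then F(3) - F(0) = (2*log(11)) - (log(4)) = -2*log(2) + 2*log(11).

-2*log(2) + 2*log(11)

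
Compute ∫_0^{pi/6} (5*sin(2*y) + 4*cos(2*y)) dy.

5/4 + sqrt(3)

An antiderivative is F(y) = 2*sin(2*y) - 5*cos(2*y)/2.
Then F(pi/6) - F(0) = (-5/4 + sqrt(3)) - (-5/2) = 5/4 + sqrt(3).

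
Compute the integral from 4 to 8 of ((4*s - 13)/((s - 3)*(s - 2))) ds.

Factor the denominator: s**2 - 5*s + 6 = (s - 2)(s - 3).
Partial fractions: (4*s - 13)/((s - 3)*(s - 2)) = 5/(s - 2) - 1/(s - 3).
An antiderivative is F(s) = -log(s - 3) + 5*log(s - 2).
Then F(8) - F(4) = (-log(5) + 5*log(2) + 5*log(3)) - (log(32)) = -log(5) + 5*log(3).

-log(5) + 5*log(3)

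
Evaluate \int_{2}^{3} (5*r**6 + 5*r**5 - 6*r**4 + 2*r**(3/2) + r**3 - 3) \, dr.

-16*sqrt(2)/5 + 36*sqrt(3)/5 + 749671/420

By the power rule, an antiderivative is F(r) = 5*r**7/7 + 5*r**6/6 + 4*r**(5/2)/5 - 6*r**5/5 + r**4/4 - 3*r.
Then F(3) - F(2) = (36*sqrt(3)/5 + 264501/140) - (16*sqrt(2)/5 + 10958/105) = -16*sqrt(2)/5 + 36*sqrt(3)/5 + 749671/420.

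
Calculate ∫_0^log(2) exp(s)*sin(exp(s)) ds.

-cos(2) + cos(1)

Let u = exp(s), so du = exp(s) ds. When s = 0, u = 1; when s = log(2), u = 2.
The integral becomes ∫ sin(u) du from 1 to 2, with antiderivative -cos(u).
Back in s: F(s) = -cos(exp(s)).
Then F(log(2)) - F(0) = (-cos(2)) - (-cos(1)) = -cos(2) + cos(1).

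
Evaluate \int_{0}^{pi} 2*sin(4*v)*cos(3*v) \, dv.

16/7

Use the identity sin(4*v)cos(3*v) = [sin(7*v) + sin(v)]/2.
An antiderivative is F(v) = -cos(v) - cos(7*v)/7.
Then F(pi) - F(0) = (8/7) - (-8/7) = 16/7.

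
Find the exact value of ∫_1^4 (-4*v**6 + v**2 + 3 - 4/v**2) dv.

By the power rule, an antiderivative is F(v) = -4*v**7/7 + v**3/3 + 3*v + 4/v.
Then F(4) - F(1) = (-195887/21) - (142/21) = -65343/7.

-65343/7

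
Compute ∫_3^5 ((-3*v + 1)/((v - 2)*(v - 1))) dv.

Factor the denominator: v**2 - 3*v + 2 = (v - 1)(v - 2).
Partial fractions: (-3*v + 1)/((v - 2)*(v - 1)) = 2/(v - 1) - 5/(v - 2).
An antiderivative is F(v) = -5*log(v - 2) + 2*log(v - 1).
Then F(5) - F(3) = (-5*log(3) + 4*log(2)) - (log(4)) = -5*log(3) + 2*log(2).

-5*log(3) + 2*log(2)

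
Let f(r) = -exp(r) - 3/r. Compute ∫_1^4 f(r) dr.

-exp(4) - log(64) + exp(1)

An antiderivative is F(r) = -exp(r) - 3*log(r).
Then F(4) - F(1) = (-exp(4) - log(64)) - (-exp(1)) = -exp(4) - log(64) + exp(1).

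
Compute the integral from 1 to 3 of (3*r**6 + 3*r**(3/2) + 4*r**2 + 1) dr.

54*sqrt(3)/5 + 102094/105

By the power rule, an antiderivative is F(r) = 3*r**7/7 + 6*r**(5/2)/5 + 4*r**3/3 + r.
Then F(3) - F(1) = (54*sqrt(3)/5 + 6834/7) - (416/105) = 54*sqrt(3)/5 + 102094/105.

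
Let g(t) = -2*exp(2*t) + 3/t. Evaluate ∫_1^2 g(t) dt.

An antiderivative is F(t) = -exp(2*t) + 3*log(t).
Then F(2) - F(1) = (-exp(4) + log(8)) - (-exp(2)) = -exp(4) + log(8) + exp(2).

-exp(4) + log(8) + exp(2)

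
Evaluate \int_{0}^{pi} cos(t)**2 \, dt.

pi/2

Use the identity cos^2(t) = (1 + cos(2*t))/2.
An antiderivative is F(t) = t/2 + sin(2*t)/4.
Then F(pi) - F(0) = (pi/2) - (0) = pi/2.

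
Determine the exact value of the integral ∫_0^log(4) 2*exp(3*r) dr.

42

Let u = exp(r), so du = exp(r) dr. When r = 0, u = 1; when r = log(4), u = 4.
The integral becomes 2·∫ u**2 du from 1 to 4, with antiderivative 2*u**3/3.
Back in r: F(r) = 2*exp(3*r)/3.
Then F(log(4)) - F(0) = (128/3) - (2/3) = 42.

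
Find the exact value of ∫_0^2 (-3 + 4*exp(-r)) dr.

An antiderivative is F(r) = -3*r - 4*exp(-r).
Then F(2) - F(0) = (-6 - 4*exp(-2)) - (-4) = -2 - 4*exp(-2).

-2 - 4*exp(-2)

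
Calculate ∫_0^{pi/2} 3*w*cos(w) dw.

Integrate by parts once (u = w, dv = 3*cos(w) dw).
An antiderivative is F(w) = 3*w*sin(w) + 3*cos(w).
Then F(pi/2) - F(0) = (3*pi/2) - (3) = -3 + 3*pi/2.

-3 + 3*pi/2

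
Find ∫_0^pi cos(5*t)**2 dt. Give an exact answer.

pi/2

Use the identity cos^2(5*t) = (1 + cos(10*t))/2.
An antiderivative is F(t) = t/2 + sin(10*t)/20.
Then F(pi) - F(0) = (pi/2) - (0) = pi/2.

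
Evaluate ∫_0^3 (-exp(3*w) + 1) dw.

An antiderivative is F(w) = -exp(3*w)/3 + w.
Then F(3) - F(0) = (3 - exp(9)/3) - (-1/3) = 10/3 - exp(9)/3.

10/3 - exp(9)/3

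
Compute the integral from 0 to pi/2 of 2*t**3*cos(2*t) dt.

Integrate by parts 3 times (u = t^3, dv = 2*cos(2*t) dt).
An antiderivative is F(t) = t**3*sin(2*t) + 3*t**2*cos(2*t)/2 - 3*t*sin(2*t)/2 - 3*cos(2*t)/4.
Then F(pi/2) - F(0) = (3/4 - 3*pi**2/8) - (-3/4) = 3/2 - 3*pi**2/8.

3/2 - 3*pi**2/8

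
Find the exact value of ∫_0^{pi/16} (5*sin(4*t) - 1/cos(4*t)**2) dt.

An antiderivative is F(t) = -5*cos(4*t)/4 - tan(4*t)/4.
Then F(pi/16) - F(0) = (-5*sqrt(2)/8 - 1/4) - (-5/4) = 1 - 5*sqrt(2)/8.

1 - 5*sqrt(2)/8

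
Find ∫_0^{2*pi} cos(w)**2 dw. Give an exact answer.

Use the identity cos^2(w) = (1 + cos(2*w))/2.
An antiderivative is F(w) = w/2 + sin(2*w)/4.
Then F(2*pi) - F(0) = (pi) - (0) = pi.

pi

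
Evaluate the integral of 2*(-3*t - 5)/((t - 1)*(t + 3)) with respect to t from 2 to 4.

-4*log(3) - 2*log(7) + 2*log(5)

Factor the denominator: t**2 + 2*t - 3 = (t + 3)(t - 1).
Partial fractions: 2*(-3*t - 5)/((t - 1)*(t + 3)) = -2/(t + 3) - 4/(t - 1).
An antiderivative is F(t) = -4*log(t - 1) - 2*log(t + 3).
Then F(4) - F(2) = (-4*log(3) - 2*log(7)) - (-log(25)) = -4*log(3) - 2*log(7) + 2*log(5).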